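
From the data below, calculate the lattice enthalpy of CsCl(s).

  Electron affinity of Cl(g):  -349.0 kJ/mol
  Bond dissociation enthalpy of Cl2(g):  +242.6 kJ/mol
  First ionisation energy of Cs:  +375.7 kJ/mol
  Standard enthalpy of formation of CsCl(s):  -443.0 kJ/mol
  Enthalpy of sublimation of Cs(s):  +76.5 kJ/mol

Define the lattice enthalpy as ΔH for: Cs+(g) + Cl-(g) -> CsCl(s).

ΔHf° = 1·ΔHsub + 1·(ΣIE) + 1/2·D(Cl2) + 1·EA + U
-443.0 = 1·(+76.5) + 1·(+375.7) + 1/2·(+242.6) + 1·(-349.0) + U
U = -443.0 − (+224.5) = -667.5 kJ/mol

U = -667.5 kJ/mol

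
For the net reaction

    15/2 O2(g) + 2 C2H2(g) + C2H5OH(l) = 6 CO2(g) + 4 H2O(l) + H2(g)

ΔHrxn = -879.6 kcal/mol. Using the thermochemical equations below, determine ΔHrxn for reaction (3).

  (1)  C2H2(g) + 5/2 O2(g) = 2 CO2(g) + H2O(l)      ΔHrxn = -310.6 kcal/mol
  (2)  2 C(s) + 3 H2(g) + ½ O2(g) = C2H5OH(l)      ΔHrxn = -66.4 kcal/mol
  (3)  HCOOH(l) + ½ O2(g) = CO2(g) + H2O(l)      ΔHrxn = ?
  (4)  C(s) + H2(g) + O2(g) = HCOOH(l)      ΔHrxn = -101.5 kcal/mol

ΔHrxn = -60.9 kcal/mol

(1) × 2 (×2 to match 2 C2H2(g) in the target): (2)·(-310.6) = -621.2 kcal/mol
(2) reversed (C2H5OH(l) must end up as a reactant): +66.4 kcal/mol
(3) × 2: contributes 2·x
(4) × 2: (2)·(-101.5) = -203.0 kcal/mol
-879.6 = (-621.2) + (+66.4) + (-203.0) + 2·x
x = (-879.6 − (-757.8)) / (2) = -60.9 kcal/mol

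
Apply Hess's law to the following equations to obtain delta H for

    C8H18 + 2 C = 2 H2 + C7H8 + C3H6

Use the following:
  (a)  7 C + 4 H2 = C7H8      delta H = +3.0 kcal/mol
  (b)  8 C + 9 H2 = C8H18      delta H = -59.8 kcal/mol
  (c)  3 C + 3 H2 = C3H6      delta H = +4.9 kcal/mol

delta H = 67.7 kcal/mol

(a) as written (C7H8 already on the product side): +3.0 kcal/mol
(b) reversed (C8H18 must end up as a reactant): +59.8 kcal/mol
(c) as written (C3H6 already on the product side): +4.9 kcal/mol
delta H = (1)·(+3.0) + (-1)·(-59.8) + (1)·(+4.9) = 67.7 kcal/mol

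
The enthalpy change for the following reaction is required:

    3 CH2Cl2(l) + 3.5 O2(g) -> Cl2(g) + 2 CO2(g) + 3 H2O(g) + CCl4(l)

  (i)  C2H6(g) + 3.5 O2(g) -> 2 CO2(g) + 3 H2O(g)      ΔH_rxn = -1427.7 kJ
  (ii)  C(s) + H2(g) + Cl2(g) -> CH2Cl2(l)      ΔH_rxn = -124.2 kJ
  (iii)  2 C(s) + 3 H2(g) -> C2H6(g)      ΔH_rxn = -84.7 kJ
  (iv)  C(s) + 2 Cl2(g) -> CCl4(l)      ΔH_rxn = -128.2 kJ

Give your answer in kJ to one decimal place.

(i) as written (CO2(g) already on the product side): -1427.7 kJ
(ii) reversed and × 3 (reverse to put CH2Cl2(l) on the reactant side; ×3 to match 3 CH2Cl2(l) in the target): (-3)·(-124.2) = +372.6 kJ
(iii) as written: -84.7 kJ
(iv) as written (CCl4(l) already on the product side): -128.2 kJ
ΔH_rxn = (-1427.7) + (+372.6) + (-84.7) + (-128.2) = -1268.0 kJ

ΔH_rxn = -1268.0 kJ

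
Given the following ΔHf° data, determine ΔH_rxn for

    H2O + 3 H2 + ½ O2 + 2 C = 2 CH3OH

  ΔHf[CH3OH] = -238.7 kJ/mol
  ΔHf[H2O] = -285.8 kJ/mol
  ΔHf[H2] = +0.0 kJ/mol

ΔH°rxn = Σ nΔHf°(products) − Σ nΔHf°(reactants).
Products: 2·(-238.7) = -477.4
Reactants: 1·(-285.8) + 3·(+0.0) + 1/2·(+0.0) + 2·(+0.0) = -285.8
ΔH_rxn = (-477.4) − (-285.8) = -191.6 kJ/mol

ΔH_rxn = -191.6 kJ/mol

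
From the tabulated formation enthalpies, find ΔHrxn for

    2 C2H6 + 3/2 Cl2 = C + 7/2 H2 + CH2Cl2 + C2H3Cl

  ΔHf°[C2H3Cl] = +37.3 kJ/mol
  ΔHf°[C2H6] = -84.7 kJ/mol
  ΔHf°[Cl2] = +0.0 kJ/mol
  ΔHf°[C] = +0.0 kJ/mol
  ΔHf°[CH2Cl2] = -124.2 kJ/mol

ΔHrxn = 82.5 kJ/mol

Products: 1·(+0.0) + 7/2·(+0.0) + 1·(-124.2) + 1·(+37.3) = -86.9
Reactants: 2·(-84.7) + 3/2·(+0.0) = -169.4
ΔHrxn = (-86.9) − (-169.4) = 82.5 kJ/mol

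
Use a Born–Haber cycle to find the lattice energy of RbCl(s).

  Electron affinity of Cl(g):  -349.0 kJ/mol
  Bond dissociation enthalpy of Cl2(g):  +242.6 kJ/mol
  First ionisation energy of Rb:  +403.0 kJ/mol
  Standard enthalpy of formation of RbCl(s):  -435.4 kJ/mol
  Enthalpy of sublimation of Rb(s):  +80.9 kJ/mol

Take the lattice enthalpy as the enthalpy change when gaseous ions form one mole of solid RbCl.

U = -691.6 kJ/mol

ΔHf° = 1·ΔHsub + 1·(ΣIE) + 1/2·D(Cl2) + 1·EA + U
-435.4 = 1·(+80.9) + 1·(+403.0) + 1/2·(+242.6) + 1·(-349.0) + U
U = -435.4 − (+256.2) = -691.6 kJ/mol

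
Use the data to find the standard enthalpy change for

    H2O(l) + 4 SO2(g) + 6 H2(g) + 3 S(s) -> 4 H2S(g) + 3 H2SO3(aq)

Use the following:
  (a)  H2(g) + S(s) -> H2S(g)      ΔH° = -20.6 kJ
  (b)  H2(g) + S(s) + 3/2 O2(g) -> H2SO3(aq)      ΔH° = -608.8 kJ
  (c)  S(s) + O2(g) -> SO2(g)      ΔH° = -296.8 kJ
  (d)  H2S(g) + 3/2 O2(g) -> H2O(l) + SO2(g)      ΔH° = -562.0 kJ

ΔH° = -435.8 kJ

(a) × 3: (3)·(-20.6) = -61.8 kJ
(b) × 3 (×3 to match 3 H2SO3(aq) in the target): (3)·(-608.8) = -1826.4 kJ
(c) reversed and × 3: (-3)·(-296.8) = +890.4 kJ
(d) reversed (H2O(l) must end up as a reactant): +562.0 kJ
Since enthalpy is a state function, ΔH° = (3)·(-20.6) + (3)·(-608.8) + (-3)·(-296.8) + (-1)·(-562.0) = -435.8 kJ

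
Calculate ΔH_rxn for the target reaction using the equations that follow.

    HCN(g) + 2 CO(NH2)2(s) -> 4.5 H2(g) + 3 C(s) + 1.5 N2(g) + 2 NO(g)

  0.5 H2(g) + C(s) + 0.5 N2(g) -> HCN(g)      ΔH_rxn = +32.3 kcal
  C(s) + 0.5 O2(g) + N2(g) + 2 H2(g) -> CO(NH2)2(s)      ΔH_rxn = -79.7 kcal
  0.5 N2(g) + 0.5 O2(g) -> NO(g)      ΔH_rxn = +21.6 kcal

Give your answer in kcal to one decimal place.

equation 1 reversed: -32.3 kcal
equation 2 reversed and × 2: (-2)·(-79.7) = +159.4 kcal
equation 3 × 2: (2)·(+21.6) = +43.2 kcal
ΔH_rxn = (-32.3) + (+159.4) + (+43.2) = 170.3 kcal

ΔH_rxn = 170.3 kcal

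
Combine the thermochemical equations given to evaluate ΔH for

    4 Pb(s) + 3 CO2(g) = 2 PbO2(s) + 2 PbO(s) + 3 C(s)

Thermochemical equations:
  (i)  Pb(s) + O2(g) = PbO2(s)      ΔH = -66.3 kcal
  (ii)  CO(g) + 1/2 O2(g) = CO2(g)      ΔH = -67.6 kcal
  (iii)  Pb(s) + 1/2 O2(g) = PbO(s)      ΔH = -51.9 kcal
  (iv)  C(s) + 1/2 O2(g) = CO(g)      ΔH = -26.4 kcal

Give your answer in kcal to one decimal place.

ΔH = 45.6 kcal

(i) × 2 (×2 to match 2 PbO2(s) in the target): (2)·(-66.3) = -132.6 kcal
(ii) reversed and × 3 (CO2(g) must end up as a reactant; ×3 to match 3 CO2(g) in the target): (-3)·(-67.6) = +202.8 kcal
(iii) × 2 (×2 to match 2 PbO(s) in the target): (2)·(-51.9) = -103.8 kcal
(iv) reversed and × 3 (reverse to put C(s) on the product side; ×3 to match 3 C(s) in the target): (-3)·(-26.4) = +79.2 kcal
ΔH = (-132.6) + (+202.8) + (-103.8) + (+79.2) = 45.6 kcal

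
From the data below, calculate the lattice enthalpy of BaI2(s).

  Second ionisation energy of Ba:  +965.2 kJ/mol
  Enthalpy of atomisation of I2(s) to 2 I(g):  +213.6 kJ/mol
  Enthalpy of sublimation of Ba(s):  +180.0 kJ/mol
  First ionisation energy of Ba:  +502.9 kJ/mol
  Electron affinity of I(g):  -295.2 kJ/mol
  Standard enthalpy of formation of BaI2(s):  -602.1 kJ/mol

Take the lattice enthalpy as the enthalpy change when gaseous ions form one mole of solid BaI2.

U = -1873.4 kJ/mol

ΔHf° = 1·ΔHsub + 1·(ΣIE) + 1·D(I2) + 2·EA + U
-602.1 = 1·(+180.0) + 1·(+1468.1) + 1·(+213.6) + 2·(-295.2) + U
U = -602.1 − (+1271.3) = -1873.4 kJ/mol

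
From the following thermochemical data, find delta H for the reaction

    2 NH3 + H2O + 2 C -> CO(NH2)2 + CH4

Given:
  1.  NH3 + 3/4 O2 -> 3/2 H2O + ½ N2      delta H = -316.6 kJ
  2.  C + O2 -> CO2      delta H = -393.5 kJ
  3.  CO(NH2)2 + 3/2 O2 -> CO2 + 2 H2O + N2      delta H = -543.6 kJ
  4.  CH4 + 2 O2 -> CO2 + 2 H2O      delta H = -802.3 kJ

delta H = -74.3 kJ

eq. 1 × 2: (2)·(-316.6) = -633.2 kJ
eq. 2 × 2: (2)·(-393.5) = -787.0 kJ
eq. 3 reversed: +543.6 kJ
eq. 4 reversed: +802.3 kJ
delta H = (-633.2) + (-787.0) + (+543.6) + (+802.3) = -74.3 kJ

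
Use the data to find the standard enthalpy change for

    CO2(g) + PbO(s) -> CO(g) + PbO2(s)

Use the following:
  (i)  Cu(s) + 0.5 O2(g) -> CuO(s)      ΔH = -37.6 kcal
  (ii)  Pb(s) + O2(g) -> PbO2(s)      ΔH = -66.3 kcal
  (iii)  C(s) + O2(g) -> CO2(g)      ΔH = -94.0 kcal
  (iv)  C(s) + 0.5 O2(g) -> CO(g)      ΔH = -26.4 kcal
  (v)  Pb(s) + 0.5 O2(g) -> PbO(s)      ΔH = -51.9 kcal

ΔH = 53.2 kcal

(i): not needed.
(ii) as written: -66.3 kcal
(iii) reversed: +94.0 kcal
(iv) as written: -26.4 kcal
(v) reversed: +51.9 kcal
Since enthalpy is a state function, ΔH = (1)·(-66.3) + (-1)·(-94.0) + (1)·(-26.4) + (-1)·(-51.9) = 53.2 kcal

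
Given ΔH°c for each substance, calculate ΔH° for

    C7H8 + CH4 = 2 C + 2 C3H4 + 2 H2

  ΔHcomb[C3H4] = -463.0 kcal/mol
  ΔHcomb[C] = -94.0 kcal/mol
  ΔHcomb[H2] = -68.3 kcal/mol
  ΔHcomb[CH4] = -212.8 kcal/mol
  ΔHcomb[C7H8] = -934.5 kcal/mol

With combustion enthalpies, reactants minus products:
= [1·(-934.5) + 1·(-212.8)] − [2·(-94.0) + 2·(-463.0) + 2·(-68.3)]
= 103.3 kcal/mol

ΔH° = 103.3 kcal/mol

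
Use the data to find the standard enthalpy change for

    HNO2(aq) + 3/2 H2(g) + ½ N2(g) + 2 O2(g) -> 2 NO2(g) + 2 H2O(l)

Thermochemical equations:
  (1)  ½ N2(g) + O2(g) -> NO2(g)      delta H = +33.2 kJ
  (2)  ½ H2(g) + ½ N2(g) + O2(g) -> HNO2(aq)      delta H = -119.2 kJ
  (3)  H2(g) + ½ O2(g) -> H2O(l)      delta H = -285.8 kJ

delta H = -386.0 kJ

(1) × 2 (scale by 2 for the 2 NO2(g)): (2)·(+33.2) = +66.4 kJ
(2) reversed (reverse to put HNO2(aq) on the reactant side): +119.2 kJ
(3) × 2 (scale by 2 for the 2 H2O(l)): (2)·(-285.8) = -571.6 kJ
delta H = (2)·(+33.2) + (-1)·(-119.2) + (2)·(-285.8) = -386.0 kJ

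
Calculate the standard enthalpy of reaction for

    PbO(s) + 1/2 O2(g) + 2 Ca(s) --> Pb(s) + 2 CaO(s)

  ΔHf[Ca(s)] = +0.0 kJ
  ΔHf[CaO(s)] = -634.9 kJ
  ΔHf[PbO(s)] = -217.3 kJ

ΔH° = -1052.5 kJ

Products: 1·(+0.0) + 2·(-634.9) = -1269.8
Reactants: 1·(-217.3) + 1/2·(+0.0) + 2·(+0.0) = -217.3
ΔH° = (-1269.8) − (-217.3) = -1052.5 kJ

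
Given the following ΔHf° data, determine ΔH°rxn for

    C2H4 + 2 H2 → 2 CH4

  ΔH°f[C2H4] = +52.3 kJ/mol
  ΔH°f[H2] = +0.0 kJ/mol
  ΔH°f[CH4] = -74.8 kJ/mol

ΔH°rxn = Σ nΔHf°(products) − Σ nΔHf°(reactants).
Products: 2·(-74.8) = -149.6
Reactants: 1·(+52.3) + 2·(+0.0) = +52.3
ΔH°rxn = (-149.6) − (+52.3) = -201.9 kJ/mol

ΔH°rxn = -201.9 kJ/mol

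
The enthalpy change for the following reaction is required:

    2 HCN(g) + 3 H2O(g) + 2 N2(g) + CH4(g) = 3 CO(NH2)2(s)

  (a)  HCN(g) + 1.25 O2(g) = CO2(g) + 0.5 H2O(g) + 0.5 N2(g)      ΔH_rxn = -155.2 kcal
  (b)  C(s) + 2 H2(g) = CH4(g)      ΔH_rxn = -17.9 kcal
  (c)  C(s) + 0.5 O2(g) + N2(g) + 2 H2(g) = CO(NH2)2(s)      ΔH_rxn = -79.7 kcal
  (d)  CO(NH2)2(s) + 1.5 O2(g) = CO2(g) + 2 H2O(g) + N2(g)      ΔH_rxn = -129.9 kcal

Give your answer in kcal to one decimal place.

ΔH_rxn = -112.4 kcal

(a) × 2: (2)·(-155.2) = -310.4 kcal
(b) reversed: +17.9 kcal
(c) as written: -79.7 kcal
(d) reversed and × 2: (-2)·(-129.9) = +259.8 kcal
By Hess's law, ΔH_rxn = (-310.4) + (+17.9) + (-79.7) + (+259.8) = -112.4 kcal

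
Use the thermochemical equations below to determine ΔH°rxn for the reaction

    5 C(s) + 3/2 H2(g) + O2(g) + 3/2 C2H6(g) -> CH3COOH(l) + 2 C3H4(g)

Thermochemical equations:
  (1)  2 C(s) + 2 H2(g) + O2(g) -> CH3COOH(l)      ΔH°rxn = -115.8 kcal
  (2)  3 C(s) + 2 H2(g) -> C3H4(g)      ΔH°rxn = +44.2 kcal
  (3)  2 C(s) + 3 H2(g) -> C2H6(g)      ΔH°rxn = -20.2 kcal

(1) as written: -115.8 kcal
(2) × 2: (2)·(+44.2) = +88.4 kcal
(3) reversed and × 3/2: (-3/2)·(-20.2) = +30.3 kcal
ΔH°rxn = (1)·(-115.8) + (2)·(+44.2) + (-3/2)·(-20.2) = 2.9 kcal

ΔH°rxn = 2.9 kcal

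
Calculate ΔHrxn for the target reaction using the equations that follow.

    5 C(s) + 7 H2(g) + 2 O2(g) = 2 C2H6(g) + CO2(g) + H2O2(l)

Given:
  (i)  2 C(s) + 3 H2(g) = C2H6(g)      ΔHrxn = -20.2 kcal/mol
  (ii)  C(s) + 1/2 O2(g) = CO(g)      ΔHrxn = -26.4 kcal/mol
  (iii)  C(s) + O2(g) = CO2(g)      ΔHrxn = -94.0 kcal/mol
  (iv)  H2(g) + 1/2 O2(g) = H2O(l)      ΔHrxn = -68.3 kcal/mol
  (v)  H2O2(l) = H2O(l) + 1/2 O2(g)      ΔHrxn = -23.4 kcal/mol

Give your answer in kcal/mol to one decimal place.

(i) × 2 (scale by 2 for the 2 C2H6(g)): (2)·(-20.2) = -40.4 kcal/mol
(ii): not needed (CO(g) appears nowhere else).
(iii) as written (CO2(g) already on the product side): -94.0 kcal/mol
(iv) as written: -68.3 kcal/mol
(v) reversed (reverse to put H2O2(l) on the product side): +23.4 kcal/mol
ΔHrxn = (-40.4) + (-94.0) + (-68.3) + (+23.4) = -179.3 kcal/mol

ΔHrxn = -179.3 kcal/mol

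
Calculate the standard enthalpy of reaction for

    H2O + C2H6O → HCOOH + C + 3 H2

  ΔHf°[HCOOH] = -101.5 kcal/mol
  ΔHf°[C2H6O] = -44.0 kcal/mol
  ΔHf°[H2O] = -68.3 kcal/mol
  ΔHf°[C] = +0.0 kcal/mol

Products: 1·(-101.5) + 1·(+0.0) + 3·(+0.0) = -101.5
Reactants: 1·(-68.3) + 1·(-44.0) = -112.3
ΔHrxn = (-101.5) − (-112.3) = 10.8 kcal/mol

ΔHrxn = 10.8 kcal/mol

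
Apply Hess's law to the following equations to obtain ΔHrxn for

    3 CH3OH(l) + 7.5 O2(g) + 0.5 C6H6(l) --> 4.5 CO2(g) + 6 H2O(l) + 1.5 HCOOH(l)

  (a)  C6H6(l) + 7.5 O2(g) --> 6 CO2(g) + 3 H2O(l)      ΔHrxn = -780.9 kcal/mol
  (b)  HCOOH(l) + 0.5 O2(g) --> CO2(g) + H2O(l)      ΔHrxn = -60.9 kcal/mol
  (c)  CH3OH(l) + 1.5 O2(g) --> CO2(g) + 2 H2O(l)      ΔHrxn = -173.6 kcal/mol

ΔHrxn = -819.9 kcal/mol

(a) × 1/2: (1/2)·(-780.9) = -390.45 kcal/mol
(b) reversed and × 3/2: (-3/2)·(-60.9) = +91.35 kcal/mol
(c) × 3: (3)·(-173.6) = -520.8 kcal/mol
ΔHrxn = (-390.45) + (+91.35) + (-520.8) = -819.9 kcal/mol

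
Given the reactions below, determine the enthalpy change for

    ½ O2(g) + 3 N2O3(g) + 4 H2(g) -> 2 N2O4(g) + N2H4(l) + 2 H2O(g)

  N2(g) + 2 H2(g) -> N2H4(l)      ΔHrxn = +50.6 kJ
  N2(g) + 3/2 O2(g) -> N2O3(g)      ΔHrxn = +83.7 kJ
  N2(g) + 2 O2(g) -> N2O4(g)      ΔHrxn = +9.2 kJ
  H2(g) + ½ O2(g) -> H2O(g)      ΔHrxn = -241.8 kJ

ΔHrxn = -665.7 kJ

equation 1 as written: +50.6 kJ
equation 2 reversed and × 3: (-3)·(+83.7) = -251.1 kJ
equation 3 × 2: (2)·(+9.2) = +18.4 kJ
equation 4 × 2: (2)·(-241.8) = -483.6 kJ
By Hess's law, ΔHrxn = (+50.6) + (-251.1) + (+18.4) + (-483.6) = -665.7 kJ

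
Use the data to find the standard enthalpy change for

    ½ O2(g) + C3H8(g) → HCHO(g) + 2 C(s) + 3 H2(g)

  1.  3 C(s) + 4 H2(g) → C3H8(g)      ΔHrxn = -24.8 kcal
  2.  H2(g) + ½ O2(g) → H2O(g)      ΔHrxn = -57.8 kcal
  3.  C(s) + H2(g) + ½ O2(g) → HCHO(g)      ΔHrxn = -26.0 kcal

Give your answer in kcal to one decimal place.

ΔHrxn = -1.2 kcal

eq. 1 reversed: +24.8 kcal
eq. 2: not needed.
eq. 3 as written: -26.0 kcal
By Hess's law, ΔHrxn = (-1)·(-24.8) + (1)·(-26.0) = -1.2 kcal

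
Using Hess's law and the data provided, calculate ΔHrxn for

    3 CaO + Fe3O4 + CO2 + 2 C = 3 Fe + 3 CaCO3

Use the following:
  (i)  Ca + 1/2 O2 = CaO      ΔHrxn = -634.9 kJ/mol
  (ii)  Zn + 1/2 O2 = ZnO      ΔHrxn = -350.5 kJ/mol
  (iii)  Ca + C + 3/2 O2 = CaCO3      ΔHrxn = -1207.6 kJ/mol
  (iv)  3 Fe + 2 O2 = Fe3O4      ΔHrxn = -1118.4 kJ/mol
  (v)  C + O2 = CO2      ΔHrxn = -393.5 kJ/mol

ΔHrxn = -206.2 kJ/mol

(i) reversed and × 3 (reverse to put CaO on the reactant side; ×3 to match 3 CaO in the target): (-3)·(-634.9) = +1904.7 kJ/mol
(ii): not needed (Zn appears nowhere else).
(iii) × 3 (scale by 3 for the 3 CaCO3): (3)·(-1207.6) = -3622.8 kJ/mol
(iv) reversed (reverse to put Fe3O4 on the reactant side): +1118.4 kJ/mol
(v) reversed (reverse to put CO2 on the reactant side): +393.5 kJ/mol
By Hess's law, ΔHrxn = (+1904.7) + (-3622.8) + (+1118.4) + (+393.5) = -206.2 kJ/mol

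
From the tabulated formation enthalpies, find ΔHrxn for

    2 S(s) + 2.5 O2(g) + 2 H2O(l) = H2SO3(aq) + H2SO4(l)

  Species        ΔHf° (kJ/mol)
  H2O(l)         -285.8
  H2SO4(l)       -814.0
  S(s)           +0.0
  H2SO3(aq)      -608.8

ΔHrxn = -851.2 kJ/mol

Products: 1·(-608.8) + 1·(-814.0) = -1422.8
Reactants: 2·(+0.0) + 5/2·(+0.0) + 2·(-285.8) = -571.6
ΔHrxn = (-1422.8) − (-571.6) = -851.2 kJ/mol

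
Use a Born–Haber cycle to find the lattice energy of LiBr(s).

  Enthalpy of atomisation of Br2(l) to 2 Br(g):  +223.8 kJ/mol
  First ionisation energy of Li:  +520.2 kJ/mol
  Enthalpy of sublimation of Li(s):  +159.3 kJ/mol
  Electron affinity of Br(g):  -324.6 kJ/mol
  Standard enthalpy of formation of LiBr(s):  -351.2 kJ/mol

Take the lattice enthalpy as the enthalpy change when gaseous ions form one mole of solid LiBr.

ΔHf° = 1·ΔHsub + 1·(ΣIE) + 1/2·D(Br2) + 1·EA + U
-351.2 = 1·(+159.3) + 1·(+520.2) + 1/2·(+223.8) + 1·(-324.6) + U
U = -351.2 − (+466.8) = -818.0 kJ/mol

U = -818.0 kJ/mol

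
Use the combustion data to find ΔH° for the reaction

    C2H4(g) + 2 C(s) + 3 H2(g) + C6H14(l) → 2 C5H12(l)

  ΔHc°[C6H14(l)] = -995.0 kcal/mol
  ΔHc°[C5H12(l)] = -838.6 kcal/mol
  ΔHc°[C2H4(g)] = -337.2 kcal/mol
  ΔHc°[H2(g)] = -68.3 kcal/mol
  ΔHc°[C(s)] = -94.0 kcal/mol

With combustion enthalpies, reactants minus products:
= [1·(-337.2) + 2·(-94.0) + 3·(-68.3) + 1·(-995.0)] − [2·(-838.6)]
= -47.9 kcal/mol

ΔH° = -47.9 kcal/mol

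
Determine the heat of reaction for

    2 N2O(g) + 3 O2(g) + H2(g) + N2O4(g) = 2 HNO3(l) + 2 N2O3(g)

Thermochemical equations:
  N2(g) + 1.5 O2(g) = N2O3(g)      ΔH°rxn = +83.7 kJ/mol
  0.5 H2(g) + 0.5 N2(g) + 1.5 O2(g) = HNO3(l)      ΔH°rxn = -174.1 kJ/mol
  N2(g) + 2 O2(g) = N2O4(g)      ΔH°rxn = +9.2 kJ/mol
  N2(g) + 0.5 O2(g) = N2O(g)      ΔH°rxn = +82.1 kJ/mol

equation 1 × 2 (scale by 2 for the 2 N2O3(g)): (2)·(+83.7) = +167.4 kJ/mol
equation 2 × 2 (×2 to match 2 HNO3(l) in the target): (2)·(-174.1) = -348.2 kJ/mol
equation 3 reversed (reverse to put N2O4(g) on the reactant side): -9.2 kJ/mol
equation 4 reversed and × 2 (reverse to put N2O(g) on the reactant side; scale by 2 for the 2 N2O(g)): (-2)·(+82.1) = -164.2 kJ/mol
Since enthalpy is a state function, ΔH°rxn = (+167.4) + (-348.2) + (-9.2) + (-164.2) = -354.2 kJ/mol

ΔH°rxn = -354.2 kJ/mol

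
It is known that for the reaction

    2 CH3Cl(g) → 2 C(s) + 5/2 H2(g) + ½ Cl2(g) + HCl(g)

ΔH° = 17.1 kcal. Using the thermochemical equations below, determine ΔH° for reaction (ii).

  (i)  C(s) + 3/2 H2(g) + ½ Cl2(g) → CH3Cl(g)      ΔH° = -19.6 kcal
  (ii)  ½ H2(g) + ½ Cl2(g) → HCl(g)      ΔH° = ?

(i) reversed and × 2 (reverse to put CH3Cl(g) on the reactant side; ×2 to match 2 CH3Cl(g) in the target): (-2)·(-19.6) = +39.2 kcal
(ii) as written (HCl(g) already on the product side): contributes x
+17.1 = (+39.2) + x
x = (+17.1 − (+39.2)) / (1) = -22.1 kcal

ΔH° = -22.1 kcal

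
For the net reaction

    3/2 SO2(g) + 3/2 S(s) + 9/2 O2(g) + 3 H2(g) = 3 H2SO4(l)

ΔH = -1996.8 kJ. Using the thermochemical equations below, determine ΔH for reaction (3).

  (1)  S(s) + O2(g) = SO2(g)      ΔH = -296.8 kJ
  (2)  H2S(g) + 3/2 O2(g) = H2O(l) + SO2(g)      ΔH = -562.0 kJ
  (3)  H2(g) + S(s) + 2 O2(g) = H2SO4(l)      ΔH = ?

ΔH = -814.0 kJ

(1) reversed and × 3/2: (-3/2)·(-296.8) = +445.2 kJ
(2): not needed (H2S(g) appears nowhere else).
(3) × 3 (×3 to match 3 H2SO4(l) in the target): contributes 3·x
-1996.8 = (+445.2) + 3·x
x = (-1996.8 − (+445.2)) / (3) = -814.0 kJ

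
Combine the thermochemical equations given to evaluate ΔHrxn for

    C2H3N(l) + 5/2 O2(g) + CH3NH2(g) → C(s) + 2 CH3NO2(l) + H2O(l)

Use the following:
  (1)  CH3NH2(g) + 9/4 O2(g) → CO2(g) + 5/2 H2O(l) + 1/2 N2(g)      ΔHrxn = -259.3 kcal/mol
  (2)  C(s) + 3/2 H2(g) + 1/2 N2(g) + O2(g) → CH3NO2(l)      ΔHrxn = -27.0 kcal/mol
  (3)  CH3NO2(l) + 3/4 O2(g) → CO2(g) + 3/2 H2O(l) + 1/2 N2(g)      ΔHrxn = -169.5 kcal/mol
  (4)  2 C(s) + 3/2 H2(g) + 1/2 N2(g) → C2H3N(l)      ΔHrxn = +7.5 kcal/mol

(1) as written (CH3NH2(g) already on the reactant side): -259.3 kcal/mol
(2) as written: -27.0 kcal/mol
(3) reversed: +169.5 kcal/mol
(4) reversed (C2H3N(l) must end up as a reactant): -7.5 kcal/mol
ΔHrxn = (1)·(-259.3) + (1)·(-27.0) + (-1)·(-169.5) + (-1)·(+7.5) = -124.3 kcal/mol

ΔHrxn = -124.3 kcal/mol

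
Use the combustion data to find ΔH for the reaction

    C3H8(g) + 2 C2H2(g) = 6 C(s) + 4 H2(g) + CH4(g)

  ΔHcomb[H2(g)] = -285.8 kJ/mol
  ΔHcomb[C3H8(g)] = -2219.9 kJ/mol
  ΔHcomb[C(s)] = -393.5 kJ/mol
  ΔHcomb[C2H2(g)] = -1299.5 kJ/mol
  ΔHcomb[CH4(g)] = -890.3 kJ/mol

Using ΔH = Σ nΔHc°(reactants) − Σ nΔHc°(products):
= [1·(-2219.9) + 2·(-1299.5)] − [6·(-393.5) + 4·(-285.8) + 1·(-890.3)]
= -424.4 kJ/mol

ΔH = -424.4 kJ/mol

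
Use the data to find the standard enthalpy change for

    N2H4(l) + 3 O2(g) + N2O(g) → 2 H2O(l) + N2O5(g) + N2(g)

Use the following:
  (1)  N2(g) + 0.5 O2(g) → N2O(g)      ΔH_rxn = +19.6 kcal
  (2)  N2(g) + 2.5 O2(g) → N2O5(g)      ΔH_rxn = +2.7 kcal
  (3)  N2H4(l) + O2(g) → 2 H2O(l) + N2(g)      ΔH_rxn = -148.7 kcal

(1) reversed (N2O(g) must end up as a reactant): -19.6 kcal
(2) as written (N2O5(g) already on the product side): +2.7 kcal
(3) as written (N2H4(l) already on the reactant side): -148.7 kcal
ΔH_rxn = (-19.6) + (+2.7) + (-148.7) = -165.6 kcal

ΔH_rxn = -165.6 kcal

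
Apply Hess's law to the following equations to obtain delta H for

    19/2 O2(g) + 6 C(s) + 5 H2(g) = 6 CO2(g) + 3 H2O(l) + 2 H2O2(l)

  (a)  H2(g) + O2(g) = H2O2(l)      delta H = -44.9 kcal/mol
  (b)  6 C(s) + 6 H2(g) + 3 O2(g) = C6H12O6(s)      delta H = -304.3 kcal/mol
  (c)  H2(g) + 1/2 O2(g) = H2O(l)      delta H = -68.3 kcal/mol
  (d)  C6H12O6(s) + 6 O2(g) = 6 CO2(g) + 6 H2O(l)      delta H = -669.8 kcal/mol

delta H = -859.0 kcal/mol

(a) × 2: (2)·(-44.9) = -89.8 kcal/mol
(b) as written: -304.3 kcal/mol
(c) reversed and × 3: (-3)·(-68.3) = +204.9 kcal/mol
(d) as written: -669.8 kcal/mol
Since enthalpy is a state function, delta H = (-89.8) + (-304.3) + (+204.9) + (-669.8) = -859.0 kcal/mol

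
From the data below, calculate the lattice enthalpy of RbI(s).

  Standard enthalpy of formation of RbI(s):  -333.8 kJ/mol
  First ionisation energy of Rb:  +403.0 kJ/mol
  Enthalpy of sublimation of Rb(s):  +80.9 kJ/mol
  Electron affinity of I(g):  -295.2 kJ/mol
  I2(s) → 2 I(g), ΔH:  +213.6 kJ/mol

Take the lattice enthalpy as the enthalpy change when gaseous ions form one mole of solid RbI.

U = -629.3 kJ/mol

ΔHf° = 1·ΔHsub + 1·(ΣIE) + 1/2·D(I2) + 1·EA + U
-333.8 = 1·(+80.9) + 1·(+403.0) + 1/2·(+213.6) + 1·(-295.2) + U
U = -333.8 − (+295.5) = -629.3 kJ/mol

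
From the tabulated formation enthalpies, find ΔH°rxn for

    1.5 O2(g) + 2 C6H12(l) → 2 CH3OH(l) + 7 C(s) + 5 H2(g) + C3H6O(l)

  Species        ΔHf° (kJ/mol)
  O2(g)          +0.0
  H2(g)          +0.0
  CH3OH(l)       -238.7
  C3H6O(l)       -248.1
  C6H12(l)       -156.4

ΔH°rxn = -412.7 kJ/mol

ΔH°rxn = Σ nΔHf°(products) − Σ nΔHf°(reactants).
Products: 2·(-238.7) + 7·(+0.0) + 5·(+0.0) + 1·(-248.1) = -725.5
Reactants: 3/2·(+0.0) + 2·(-156.4) = -312.8
ΔH°rxn = (-725.5) − (-312.8) = -412.7 kJ/mol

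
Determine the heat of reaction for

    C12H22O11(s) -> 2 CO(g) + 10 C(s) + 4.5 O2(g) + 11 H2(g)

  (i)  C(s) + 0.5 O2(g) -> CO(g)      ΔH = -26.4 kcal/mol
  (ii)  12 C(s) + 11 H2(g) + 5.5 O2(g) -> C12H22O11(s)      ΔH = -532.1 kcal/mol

(i) × 2 (×2 to match 2 CO(g) in the target): (2)·(-26.4) = -52.8 kcal/mol
(ii) reversed (reverse to put C12H22O11(s) on the reactant side): +532.1 kcal/mol
Combining the equations, ΔH = (2)·(-26.4) + (-1)·(-532.1) = 479.3 kcal/mol

ΔH = 479.3 kcal/mol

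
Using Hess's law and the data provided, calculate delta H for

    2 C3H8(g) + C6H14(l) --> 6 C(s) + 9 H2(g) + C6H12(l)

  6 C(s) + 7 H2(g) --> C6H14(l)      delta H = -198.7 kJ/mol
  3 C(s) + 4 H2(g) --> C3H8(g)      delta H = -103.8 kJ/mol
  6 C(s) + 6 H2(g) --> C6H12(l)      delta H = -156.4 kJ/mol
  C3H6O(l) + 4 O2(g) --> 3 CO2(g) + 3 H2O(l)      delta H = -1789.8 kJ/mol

equation 1 reversed: +198.7 kJ/mol
equation 2 reversed and × 2: (-2)·(-103.8) = +207.6 kJ/mol
equation 3 as written: -156.4 kJ/mol
equation 4: not needed.
delta H = (-1)·(-198.7) + (-2)·(-103.8) + (1)·(-156.4) = 249.9 kJ/mol

delta H = 249.9 kJ/mol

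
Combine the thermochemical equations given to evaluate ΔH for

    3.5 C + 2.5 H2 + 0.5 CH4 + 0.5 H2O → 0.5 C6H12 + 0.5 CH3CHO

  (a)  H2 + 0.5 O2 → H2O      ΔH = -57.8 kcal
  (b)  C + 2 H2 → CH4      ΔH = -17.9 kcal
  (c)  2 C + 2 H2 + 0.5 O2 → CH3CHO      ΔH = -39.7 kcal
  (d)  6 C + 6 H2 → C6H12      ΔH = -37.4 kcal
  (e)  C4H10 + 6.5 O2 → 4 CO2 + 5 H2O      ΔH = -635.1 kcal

ΔH = -0.7 kcal

(a) reversed and × 1/2: (-1/2)·(-57.8) = +28.9 kcal
(b) reversed and × 1/2 (CH4 must end up as a reactant; ×1/2 to match 1/2 CH4 in the target): (-1/2)·(-17.9) = +8.95 kcal
(c) × 1/2 (×1/2 to match 1/2 CH3CHO in the target): (1/2)·(-39.7) = -19.85 kcal
(d) × 1/2 (scale by 1/2 for the 1/2 C6H12): (1/2)·(-37.4) = -18.7 kcal
(e): not needed (C4H10 appears nowhere else).
ΔH = (-1/2)·(-57.8) + (-1/2)·(-17.9) + (1/2)·(-39.7) + (1/2)·(-37.4) = -0.7 kcal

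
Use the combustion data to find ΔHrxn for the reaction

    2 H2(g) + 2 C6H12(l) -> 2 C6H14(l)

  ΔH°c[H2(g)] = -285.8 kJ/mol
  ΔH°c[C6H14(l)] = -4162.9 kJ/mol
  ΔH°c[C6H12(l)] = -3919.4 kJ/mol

ΔHrxn = -84.6 kJ/mol

Using ΔH = Σ nΔHc°(reactants) − Σ nΔHc°(products):
= [2·(-285.8) + 2·(-3919.4)] − [2·(-4162.9)]
= -84.6 kJ/mol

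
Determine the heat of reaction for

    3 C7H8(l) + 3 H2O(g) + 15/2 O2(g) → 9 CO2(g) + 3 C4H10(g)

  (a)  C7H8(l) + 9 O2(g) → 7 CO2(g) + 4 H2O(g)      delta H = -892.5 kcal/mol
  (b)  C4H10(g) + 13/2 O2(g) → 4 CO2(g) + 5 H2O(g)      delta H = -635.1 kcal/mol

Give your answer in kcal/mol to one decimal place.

delta H = -772.2 kcal/mol

(a) × 3: (3)·(-892.5) = -2677.5 kcal/mol
(b) reversed and × 3: (-3)·(-635.1) = +1905.3 kcal/mol
delta H = (3)·(-892.5) + (-3)·(-635.1) = -772.2 kcal/mol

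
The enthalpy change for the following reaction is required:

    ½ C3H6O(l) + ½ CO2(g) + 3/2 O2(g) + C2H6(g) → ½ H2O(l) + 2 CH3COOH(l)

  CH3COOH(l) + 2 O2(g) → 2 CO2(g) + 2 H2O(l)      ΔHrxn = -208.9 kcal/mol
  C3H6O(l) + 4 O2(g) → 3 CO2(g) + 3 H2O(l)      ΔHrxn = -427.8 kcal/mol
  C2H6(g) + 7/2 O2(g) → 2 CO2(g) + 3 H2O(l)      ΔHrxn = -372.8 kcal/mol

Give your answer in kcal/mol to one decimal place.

ΔHrxn = -168.9 kcal/mol

equation 1 reversed and × 2 (CH3COOH(l) must end up as a product; ×2 to match 2 CH3COOH(l) in the target): (-2)·(-208.9) = +417.8 kcal/mol
equation 2 × 1/2 (scale by 1/2 for the 1/2 C3H6O(l)): (1/2)·(-427.8) = -213.9 kcal/mol
equation 3 as written (C2H6(g) already on the reactant side): -372.8 kcal/mol
ΔHrxn = (-2)·(-208.9) + (1/2)·(-427.8) + (1)·(-372.8) = -168.9 kcal/mol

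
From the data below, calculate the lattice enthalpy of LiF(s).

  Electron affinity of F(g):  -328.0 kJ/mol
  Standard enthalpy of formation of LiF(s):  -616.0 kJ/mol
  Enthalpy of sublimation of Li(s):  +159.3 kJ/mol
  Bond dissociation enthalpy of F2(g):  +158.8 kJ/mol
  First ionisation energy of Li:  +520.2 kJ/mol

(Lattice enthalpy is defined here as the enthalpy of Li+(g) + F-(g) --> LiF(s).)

ΔHf° = 1·ΔHsub + 1·(ΣIE) + 1/2·D(F2) + 1·EA + U
-616.0 = 1·(+159.3) + 1·(+520.2) + 1/2·(+158.8) + 1·(-328.0) + U
U = -616.0 − (+430.9) = -1046.9 kJ/mol

U = -1046.9 kJ/mol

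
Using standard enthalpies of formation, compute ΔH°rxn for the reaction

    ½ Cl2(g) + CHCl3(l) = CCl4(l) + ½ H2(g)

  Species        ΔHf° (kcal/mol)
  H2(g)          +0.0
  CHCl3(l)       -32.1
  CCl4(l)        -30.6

ΔH°rxn = Σ nΔHf°(products) − Σ nΔHf°(reactants).
Products: 1·(-30.6) + 1/2·(+0.0) = -30.6
Reactants: 1/2·(+0.0) + 1·(-32.1) = -32.1
ΔH°rxn = (-30.6) − (-32.1) = 1.5 kcal/mol

ΔH°rxn = 1.5 kcal/mol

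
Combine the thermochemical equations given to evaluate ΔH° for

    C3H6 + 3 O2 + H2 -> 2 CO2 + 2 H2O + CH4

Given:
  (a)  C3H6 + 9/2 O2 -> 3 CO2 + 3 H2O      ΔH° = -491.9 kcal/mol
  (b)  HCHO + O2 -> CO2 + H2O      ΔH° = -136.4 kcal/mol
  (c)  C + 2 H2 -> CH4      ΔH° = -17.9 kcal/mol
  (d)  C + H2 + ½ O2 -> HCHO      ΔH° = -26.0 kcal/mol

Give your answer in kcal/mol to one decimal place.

(a) as written: -491.9 kcal/mol
(b) reversed: +136.4 kcal/mol
(c) as written: -17.9 kcal/mol
(d) reversed: +26.0 kcal/mol
Combining the equations, ΔH° = (-491.9) + (+136.4) + (-17.9) + (+26.0) = -347.4 kcal/mol

ΔH° = -347.4 kcal/mol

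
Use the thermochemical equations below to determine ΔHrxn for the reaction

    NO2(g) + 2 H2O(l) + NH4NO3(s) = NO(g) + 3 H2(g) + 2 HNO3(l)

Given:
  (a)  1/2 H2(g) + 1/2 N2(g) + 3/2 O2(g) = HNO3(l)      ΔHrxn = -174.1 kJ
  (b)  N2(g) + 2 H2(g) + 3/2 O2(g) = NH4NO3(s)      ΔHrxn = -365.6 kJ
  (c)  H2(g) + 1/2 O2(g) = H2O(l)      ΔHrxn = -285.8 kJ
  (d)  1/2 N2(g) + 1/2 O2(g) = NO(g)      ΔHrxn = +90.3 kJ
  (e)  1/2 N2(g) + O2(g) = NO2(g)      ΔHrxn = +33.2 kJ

(a) × 2: (2)·(-174.1) = -348.2 kJ
(b) reversed: +365.6 kJ
(c) reversed and × 2: (-2)·(-285.8) = +571.6 kJ
(d) as written: +90.3 kJ
(e) reversed: -33.2 kJ
By Hess's law, ΔHrxn = (-348.2) + (+365.6) + (+571.6) + (+90.3) + (-33.2) = 646.1 kJ

ΔHrxn = 646.1 kJ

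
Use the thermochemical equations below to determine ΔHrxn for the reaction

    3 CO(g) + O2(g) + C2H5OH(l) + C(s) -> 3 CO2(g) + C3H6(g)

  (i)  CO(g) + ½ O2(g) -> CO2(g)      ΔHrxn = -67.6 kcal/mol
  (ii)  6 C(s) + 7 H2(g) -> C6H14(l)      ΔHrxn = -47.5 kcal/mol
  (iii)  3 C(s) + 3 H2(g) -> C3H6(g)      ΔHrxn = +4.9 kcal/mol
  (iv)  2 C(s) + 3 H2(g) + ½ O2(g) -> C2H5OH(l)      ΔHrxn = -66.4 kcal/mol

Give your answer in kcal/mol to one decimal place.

(i) × 3 (×3 to match 3 CO(g) in the target): (3)·(-67.6) = -202.8 kcal/mol
(ii): not needed (C6H14(l) appears nowhere else).
(iii) as written (C3H6(g) already on the product side): +4.9 kcal/mol
(iv) reversed (C2H5OH(l) must end up as a reactant): +66.4 kcal/mol
Since enthalpy is a state function, ΔHrxn = (3)·(-67.6) + (1)·(+4.9) + (-1)·(-66.4) = -131.5 kcal/mol

ΔHrxn = -131.5 kcal/mol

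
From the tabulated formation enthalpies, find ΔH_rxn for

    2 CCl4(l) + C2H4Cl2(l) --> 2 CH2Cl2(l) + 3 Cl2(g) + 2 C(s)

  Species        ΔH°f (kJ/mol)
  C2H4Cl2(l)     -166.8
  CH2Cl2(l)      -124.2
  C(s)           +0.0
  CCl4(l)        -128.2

ΔH_rxn = 174.8 kJ/mol

ΔH°rxn = Σ nΔHf°(products) − Σ nΔHf°(reactants).
Products: 2·(-124.2) + 3·(+0.0) + 2·(+0.0) = -248.4
Reactants: 2·(-128.2) + 1·(-166.8) = -423.2
ΔH_rxn = (-248.4) − (-423.2) = 174.8 kJ/mol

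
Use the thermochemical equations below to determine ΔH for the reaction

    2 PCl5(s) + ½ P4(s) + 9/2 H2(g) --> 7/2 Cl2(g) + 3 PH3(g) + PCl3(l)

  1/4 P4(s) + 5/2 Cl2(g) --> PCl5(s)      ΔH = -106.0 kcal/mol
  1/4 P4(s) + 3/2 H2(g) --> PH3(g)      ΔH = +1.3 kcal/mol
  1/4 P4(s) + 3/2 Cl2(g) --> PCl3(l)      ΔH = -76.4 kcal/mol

ΔH = 139.5 kcal/mol

equation 1 reversed and × 2: (-2)·(-106.0) = +212.0 kcal/mol
equation 2 × 3: (3)·(+1.3) = +3.9 kcal/mol
equation 3 as written: -76.4 kcal/mol
By Hess's law, ΔH = (+212.0) + (+3.9) + (-76.4) = 139.5 kcal/mol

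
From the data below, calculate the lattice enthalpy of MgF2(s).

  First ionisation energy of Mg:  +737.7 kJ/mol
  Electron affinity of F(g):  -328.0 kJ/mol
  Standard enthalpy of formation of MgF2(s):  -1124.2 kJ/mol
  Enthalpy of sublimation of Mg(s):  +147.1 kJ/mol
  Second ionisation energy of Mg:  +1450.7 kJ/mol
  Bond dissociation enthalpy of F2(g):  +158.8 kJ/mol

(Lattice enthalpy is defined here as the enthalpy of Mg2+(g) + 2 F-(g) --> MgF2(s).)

U = -2962.5 kJ/mol

ΔHf° = 1·ΔHsub + 1·(ΣIE) + 1·D(F2) + 2·EA + U
-1124.2 = 1·(+147.1) + 1·(+2188.4) + 1·(+158.8) + 2·(-328.0) + U
U = -1124.2 − (+1838.3) = -2962.5 kJ/mol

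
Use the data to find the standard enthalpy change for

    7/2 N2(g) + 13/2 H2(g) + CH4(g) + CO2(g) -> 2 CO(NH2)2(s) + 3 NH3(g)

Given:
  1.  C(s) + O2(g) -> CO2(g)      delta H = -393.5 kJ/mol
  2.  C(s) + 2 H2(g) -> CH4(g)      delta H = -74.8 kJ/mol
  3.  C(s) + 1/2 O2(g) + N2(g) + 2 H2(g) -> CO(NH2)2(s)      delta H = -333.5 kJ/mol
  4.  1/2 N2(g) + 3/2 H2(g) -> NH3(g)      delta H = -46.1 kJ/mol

eq. 1 reversed (reverse to put CO2(g) on the reactant side): +393.5 kJ/mol
eq. 2 reversed (reverse to put CH4(g) on the reactant side): +74.8 kJ/mol
eq. 3 × 2 (scale by 2 for the 2 CO(NH2)2(s)): (2)·(-333.5) = -667.0 kJ/mol
eq. 4 × 3 (×3 to match 3 NH3(g) in the target): (3)·(-46.1) = -138.3 kJ/mol
Combining the equations, delta H = (+393.5) + (+74.8) + (-667.0) + (-138.3) = -337.0 kJ/mol

delta H = -337.0 kJ/mol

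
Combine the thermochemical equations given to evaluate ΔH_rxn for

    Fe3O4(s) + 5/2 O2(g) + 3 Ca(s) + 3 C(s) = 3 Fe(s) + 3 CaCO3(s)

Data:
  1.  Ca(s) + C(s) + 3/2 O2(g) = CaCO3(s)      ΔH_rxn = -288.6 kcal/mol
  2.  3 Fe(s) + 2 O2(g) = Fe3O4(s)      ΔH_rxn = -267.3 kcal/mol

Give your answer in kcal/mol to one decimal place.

ΔH_rxn = -598.5 kcal/mol

eq. 1 × 3 (scale by 3 for the 3 CaCO3(s)): (3)·(-288.6) = -865.8 kcal/mol
eq. 2 reversed (Fe3O4(s) must end up as a reactant): +267.3 kcal/mol
Since enthalpy is a state function, ΔH_rxn = (-865.8) + (+267.3) = -598.5 kcal/mol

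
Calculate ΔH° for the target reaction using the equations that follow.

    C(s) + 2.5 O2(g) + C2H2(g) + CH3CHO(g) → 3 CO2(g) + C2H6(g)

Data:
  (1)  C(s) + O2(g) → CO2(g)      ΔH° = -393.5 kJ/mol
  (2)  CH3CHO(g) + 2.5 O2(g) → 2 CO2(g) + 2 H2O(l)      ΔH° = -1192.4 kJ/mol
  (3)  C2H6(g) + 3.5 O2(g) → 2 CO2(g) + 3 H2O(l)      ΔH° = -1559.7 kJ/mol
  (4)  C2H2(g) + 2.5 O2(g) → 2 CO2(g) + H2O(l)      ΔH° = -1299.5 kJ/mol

(1) as written (C(s) already on the reactant side): -393.5 kJ/mol
(2) as written (CH3CHO(g) already on the reactant side): -1192.4 kJ/mol
(3) reversed (C2H6(g) must end up as a product): +1559.7 kJ/mol
(4) as written (C2H2(g) already on the reactant side): -1299.5 kJ/mol
Summing the manipulated equations, ΔH° = (1)·(-393.5) + (1)·(-1192.4) + (-1)·(-1559.7) + (1)·(-1299.5) = -1325.7 kJ/mol

ΔH° = -1325.7 kJ/mol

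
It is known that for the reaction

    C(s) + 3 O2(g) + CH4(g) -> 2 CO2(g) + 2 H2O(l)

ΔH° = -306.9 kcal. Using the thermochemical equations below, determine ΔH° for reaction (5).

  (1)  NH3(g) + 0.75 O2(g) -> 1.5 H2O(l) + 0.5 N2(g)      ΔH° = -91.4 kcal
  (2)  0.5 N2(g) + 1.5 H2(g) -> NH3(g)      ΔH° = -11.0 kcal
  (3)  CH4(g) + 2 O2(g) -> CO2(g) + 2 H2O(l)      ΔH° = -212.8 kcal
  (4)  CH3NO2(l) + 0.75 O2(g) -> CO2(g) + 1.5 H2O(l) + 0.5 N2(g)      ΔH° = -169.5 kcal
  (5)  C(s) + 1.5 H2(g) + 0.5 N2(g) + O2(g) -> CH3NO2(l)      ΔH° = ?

(1) reversed: +91.4 kcal
(2) reversed: +11.0 kcal
(3) as written: -212.8 kcal
(4) as written: -169.5 kcal
(5) as written: contributes x
-306.9 = (+91.4) + (+11.0) + (-212.8) + (-169.5) + x
x = (-306.9 − (-279.9)) / (1) = -27.0 kcal

ΔH° = -27.0 kcal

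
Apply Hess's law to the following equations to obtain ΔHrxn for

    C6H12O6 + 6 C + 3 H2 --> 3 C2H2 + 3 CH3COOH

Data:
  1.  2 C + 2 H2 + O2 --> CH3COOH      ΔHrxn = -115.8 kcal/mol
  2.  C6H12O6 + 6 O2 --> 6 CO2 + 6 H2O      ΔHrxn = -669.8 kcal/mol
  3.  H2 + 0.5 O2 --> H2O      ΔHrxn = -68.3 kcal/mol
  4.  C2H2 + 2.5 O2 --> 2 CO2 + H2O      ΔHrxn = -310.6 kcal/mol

eq. 1 × 3: (3)·(-115.8) = -347.4 kcal/mol
eq. 2 as written: -669.8 kcal/mol
eq. 3 reversed and × 3: (-3)·(-68.3) = +204.9 kcal/mol
eq. 4 reversed and × 3: (-3)·(-310.6) = +931.8 kcal/mol
ΔHrxn = (-347.4) + (-669.8) + (+204.9) + (+931.8) = 119.5 kcal/mol

ΔHrxn = 119.5 kcal/mol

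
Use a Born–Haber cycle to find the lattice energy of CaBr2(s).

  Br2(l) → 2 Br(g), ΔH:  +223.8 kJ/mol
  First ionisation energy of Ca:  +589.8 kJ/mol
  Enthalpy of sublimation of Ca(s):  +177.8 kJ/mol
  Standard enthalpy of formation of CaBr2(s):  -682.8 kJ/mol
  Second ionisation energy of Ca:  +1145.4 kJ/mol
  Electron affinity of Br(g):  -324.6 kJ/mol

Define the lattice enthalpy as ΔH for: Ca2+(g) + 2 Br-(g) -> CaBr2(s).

U = -2170.4 kJ/mol

ΔHf° = 1·ΔHsub + 1·(ΣIE) + 1·D(Br2) + 2·EA + U
-682.8 = 1·(+177.8) + 1·(+1735.2) + 1·(+223.8) + 2·(-324.6) + U
U = -682.8 − (+1487.6) = -2170.4 kJ/mol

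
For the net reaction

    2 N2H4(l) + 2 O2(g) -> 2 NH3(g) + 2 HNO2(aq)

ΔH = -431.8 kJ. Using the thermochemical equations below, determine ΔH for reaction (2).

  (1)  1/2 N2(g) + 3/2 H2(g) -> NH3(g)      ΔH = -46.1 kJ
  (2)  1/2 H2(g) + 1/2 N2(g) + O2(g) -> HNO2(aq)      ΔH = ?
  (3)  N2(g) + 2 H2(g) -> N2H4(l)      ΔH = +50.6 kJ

(1) × 2 (×2 to match 2 NH3(g) in the target): (2)·(-46.1) = -92.2 kJ
(2) × 2 (scale by 2 for the 2 HNO2(aq)): contributes 2·x
(3) reversed and × 2 (reverse to put N2H4(l) on the reactant side; ×2 to match 2 N2H4(l) in the target): (-2)·(+50.6) = -101.2 kJ
-431.8 = (-92.2) + (-101.2) + 2·x
x = (-431.8 − (-193.4)) / (2) = -119.2 kJ

ΔH = -119.2 kJ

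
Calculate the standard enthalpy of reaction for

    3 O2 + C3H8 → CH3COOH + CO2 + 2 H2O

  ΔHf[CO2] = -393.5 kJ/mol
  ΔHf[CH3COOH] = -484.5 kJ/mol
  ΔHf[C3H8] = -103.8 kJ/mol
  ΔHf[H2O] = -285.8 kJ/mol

ΔH°rxn = Σ nΔHf°(products) − Σ nΔHf°(reactants).
Products: 1·(-484.5) + 1·(-393.5) + 2·(-285.8) = -1449.6
Reactants: 3·(+0.0) + 1·(-103.8) = -103.8
ΔH° = (-1449.6) − (-103.8) = -1345.8 kJ/mol

ΔH° = -1345.8 kJ/mol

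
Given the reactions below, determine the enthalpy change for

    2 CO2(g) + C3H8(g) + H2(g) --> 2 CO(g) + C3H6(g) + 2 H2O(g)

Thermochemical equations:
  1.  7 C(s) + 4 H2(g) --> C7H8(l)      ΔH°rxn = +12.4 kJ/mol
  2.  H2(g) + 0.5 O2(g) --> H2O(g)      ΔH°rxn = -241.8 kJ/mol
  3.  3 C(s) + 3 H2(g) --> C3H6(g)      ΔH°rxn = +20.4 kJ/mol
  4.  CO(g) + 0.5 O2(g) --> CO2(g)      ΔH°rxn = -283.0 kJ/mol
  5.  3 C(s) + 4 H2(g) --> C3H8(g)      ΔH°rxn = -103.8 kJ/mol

ΔH°rxn = 206.6 kJ/mol

eq. 1: not needed (C7H8(l) appears nowhere else).
eq. 2 × 2 (scale by 2 for the 2 H2O(g)): (2)·(-241.8) = -483.6 kJ/mol
eq. 3 as written (C3H6(g) already on the product side): +20.4 kJ/mol
eq. 4 reversed and × 2 (reverse to put CO(g) on the product side; ×2 to match 2 CO(g) in the target): (-2)·(-283.0) = +566.0 kJ/mol
eq. 5 reversed (reverse to put C3H8(g) on the reactant side): +103.8 kJ/mol
Combining the equations, ΔH°rxn = (-483.6) + (+20.4) + (+566.0) + (+103.8) = 206.6 kJ/mol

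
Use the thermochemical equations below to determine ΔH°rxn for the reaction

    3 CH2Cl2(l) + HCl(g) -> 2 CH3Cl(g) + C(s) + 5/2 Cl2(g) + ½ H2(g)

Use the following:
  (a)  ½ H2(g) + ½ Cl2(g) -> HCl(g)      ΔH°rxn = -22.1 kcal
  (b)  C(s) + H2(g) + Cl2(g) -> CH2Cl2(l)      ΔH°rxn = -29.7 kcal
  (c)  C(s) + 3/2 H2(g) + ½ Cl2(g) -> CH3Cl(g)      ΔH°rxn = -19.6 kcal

ΔH°rxn = 72.0 kcal

(a) reversed (reverse to put HCl(g) on the reactant side): +22.1 kcal
(b) reversed and × 3 (CH2Cl2(l) must end up as a reactant; ×3 to match 3 CH2Cl2(l) in the target): (-3)·(-29.7) = +89.1 kcal
(c) × 2 (scale by 2 for the 2 CH3Cl(g)): (2)·(-19.6) = -39.2 kcal
Since enthalpy is a state function, ΔH°rxn = (+22.1) + (+89.1) + (-39.2) = 72.0 kcal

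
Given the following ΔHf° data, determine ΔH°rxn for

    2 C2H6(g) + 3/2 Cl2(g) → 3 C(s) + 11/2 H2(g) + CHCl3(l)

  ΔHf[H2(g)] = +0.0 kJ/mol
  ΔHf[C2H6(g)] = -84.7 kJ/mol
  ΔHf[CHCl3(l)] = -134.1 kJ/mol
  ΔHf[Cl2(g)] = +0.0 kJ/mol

ΔH°rxn = 35.3 kJ/mol

Products: 3·(+0.0) + 11/2·(+0.0) + 1·(-134.1) = -134.1
Reactants: 2·(-84.7) + 3/2·(+0.0) = -169.4
ΔH°rxn = (-134.1) − (-169.4) = 35.3 kJ/mol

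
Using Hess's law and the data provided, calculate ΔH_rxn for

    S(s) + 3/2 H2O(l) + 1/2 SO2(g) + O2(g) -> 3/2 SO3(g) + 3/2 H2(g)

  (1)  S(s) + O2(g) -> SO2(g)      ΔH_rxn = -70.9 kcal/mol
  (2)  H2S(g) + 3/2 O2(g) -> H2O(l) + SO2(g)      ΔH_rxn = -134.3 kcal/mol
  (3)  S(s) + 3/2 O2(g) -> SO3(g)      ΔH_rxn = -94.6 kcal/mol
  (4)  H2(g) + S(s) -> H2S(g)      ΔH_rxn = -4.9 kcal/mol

(1) as written: -70.9 kcal/mol
(2) reversed and × 3/2 (H2O(l) must end up as a reactant; ×3/2 to match 3/2 H2O(l) in the target): (-3/2)·(-134.3) = +201.45 kcal/mol
(3) × 3/2 (×3/2 to match 3/2 SO3(g) in the target): (3/2)·(-94.6) = -141.9 kcal/mol
(4) reversed and × 3/2 (reverse to put H2(g) on the product side; scale by 3/2 for the 3/2 H2(g)): (-3/2)·(-4.9) = +7.35 kcal/mol
Since enthalpy is a state function, ΔH_rxn = (-70.9) + (+201.45) + (-141.9) + (+7.35) = -4.0 kcal/mol

ΔH_rxn = -4.0 kcal/mol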